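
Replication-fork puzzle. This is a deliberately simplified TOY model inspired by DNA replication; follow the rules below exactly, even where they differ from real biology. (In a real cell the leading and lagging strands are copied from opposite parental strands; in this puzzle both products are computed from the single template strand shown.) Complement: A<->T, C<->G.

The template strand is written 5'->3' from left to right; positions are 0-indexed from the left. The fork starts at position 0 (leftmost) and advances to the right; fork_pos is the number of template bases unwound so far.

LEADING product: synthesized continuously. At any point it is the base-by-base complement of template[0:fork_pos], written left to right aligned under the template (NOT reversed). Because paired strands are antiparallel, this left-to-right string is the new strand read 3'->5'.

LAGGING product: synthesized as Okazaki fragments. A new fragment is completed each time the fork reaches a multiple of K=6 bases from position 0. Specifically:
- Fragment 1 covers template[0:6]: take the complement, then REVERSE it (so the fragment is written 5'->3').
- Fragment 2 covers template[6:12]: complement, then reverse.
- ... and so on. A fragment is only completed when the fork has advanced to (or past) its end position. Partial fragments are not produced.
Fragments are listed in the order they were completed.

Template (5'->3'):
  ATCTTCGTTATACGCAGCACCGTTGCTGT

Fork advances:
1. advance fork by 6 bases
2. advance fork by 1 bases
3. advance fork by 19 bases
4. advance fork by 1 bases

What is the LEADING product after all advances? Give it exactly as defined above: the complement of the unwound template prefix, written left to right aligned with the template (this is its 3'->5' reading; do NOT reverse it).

Step 1: advance 6 -> fork_pos = 0 + 6 = 6.
Step 2: advance 1 -> fork_pos = 6 + 1 = 7.
Step 3: advance 19 -> fork_pos = 7 + 19 = 26.
Step 4: advance 1 -> fork_pos = 26 + 1 = 27.
Unwound prefix: template[0:27] = ATCTTCGTTATACGCAGCACCGTTGCT
Complement it base by base (A<->T, C<->G), keeping left-to-right order:
  [0:5] ATCTT -> TAGAA
  [5:10] CGTTA -> GCAAT
  [10:15] TACGC -> ATGCG
  [15:20] AGCAC -> TCGTG
  [20:25] CGTTG -> GCAAC
  [25:27] CT -> GA
Concatenate: TAGAAGCAATATGCGTCGTGGCAACGA (length 27; written aligned with the template, i.e. 3'->5').

Answer: TAGAAGCAATATGCGTCGTGGCAACGA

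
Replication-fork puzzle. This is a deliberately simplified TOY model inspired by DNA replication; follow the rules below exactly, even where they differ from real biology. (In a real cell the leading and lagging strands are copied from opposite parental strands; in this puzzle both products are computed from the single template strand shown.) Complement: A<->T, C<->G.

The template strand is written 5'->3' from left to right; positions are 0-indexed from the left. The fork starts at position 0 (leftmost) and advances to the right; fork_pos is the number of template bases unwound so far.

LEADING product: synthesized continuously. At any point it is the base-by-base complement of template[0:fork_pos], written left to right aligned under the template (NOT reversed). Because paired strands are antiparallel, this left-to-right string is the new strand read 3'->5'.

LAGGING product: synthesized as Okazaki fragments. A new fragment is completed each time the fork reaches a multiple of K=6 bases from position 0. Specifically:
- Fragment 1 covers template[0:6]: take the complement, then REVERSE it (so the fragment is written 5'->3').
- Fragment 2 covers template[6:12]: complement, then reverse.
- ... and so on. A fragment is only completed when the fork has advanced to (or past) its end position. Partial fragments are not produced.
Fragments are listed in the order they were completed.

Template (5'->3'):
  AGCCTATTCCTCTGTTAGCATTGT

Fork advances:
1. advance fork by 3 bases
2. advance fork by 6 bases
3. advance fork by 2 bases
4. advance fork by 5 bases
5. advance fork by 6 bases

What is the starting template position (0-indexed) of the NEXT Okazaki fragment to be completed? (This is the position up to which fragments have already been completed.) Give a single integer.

Step 1: advance 3 -> fork_pos = 0 + 3 = 3. Next multiple of 6 is 6 (not reached); still 0 fragment(s).
Step 2: advance 6 -> fork_pos = 3 + 6 = 9. Reached multiple(s) of 6: 6 -> fragment 1 completed (1 total).
Step 3: advance 2 -> fork_pos = 9 + 2 = 11. Next multiple of 6 is 12 (not reached); still 1 fragment(s).
Step 4: advance 5 -> fork_pos = 11 + 5 = 16. Reached multiple(s) of 6: 12 -> fragment 2 completed (2 total).
Step 5: advance 6 -> fork_pos = 16 + 6 = 22. Reached multiple(s) of 6: 18 -> fragment 3 completed (3 total).
3 fragment(s) completed, covering template[0:18] (3 x 6 = 18). The next fragment, fragment 4, covers template[18:24], so it starts at position 18.

Answer: 18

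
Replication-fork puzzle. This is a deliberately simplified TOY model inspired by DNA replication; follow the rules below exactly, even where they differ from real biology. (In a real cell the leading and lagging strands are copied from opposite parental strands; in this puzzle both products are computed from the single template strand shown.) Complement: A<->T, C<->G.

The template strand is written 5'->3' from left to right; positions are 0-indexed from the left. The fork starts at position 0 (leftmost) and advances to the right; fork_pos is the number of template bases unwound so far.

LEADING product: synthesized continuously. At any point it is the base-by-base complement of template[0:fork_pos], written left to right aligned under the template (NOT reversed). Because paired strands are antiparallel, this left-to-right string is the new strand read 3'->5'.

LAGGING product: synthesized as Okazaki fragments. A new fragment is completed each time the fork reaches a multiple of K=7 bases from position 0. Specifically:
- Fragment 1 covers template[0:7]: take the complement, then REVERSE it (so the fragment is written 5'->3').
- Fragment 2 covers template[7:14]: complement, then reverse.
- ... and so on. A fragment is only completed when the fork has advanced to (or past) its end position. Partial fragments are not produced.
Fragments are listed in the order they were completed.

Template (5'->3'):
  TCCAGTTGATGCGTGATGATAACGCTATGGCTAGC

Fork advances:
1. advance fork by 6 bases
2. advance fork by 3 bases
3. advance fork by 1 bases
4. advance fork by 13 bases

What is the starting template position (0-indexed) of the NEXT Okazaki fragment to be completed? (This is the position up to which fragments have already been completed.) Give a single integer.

Step 1: advance 6 -> fork_pos = 0 + 6 = 6. Next multiple of 7 is 7 (not reached); still 0 fragment(s).
Step 2: advance 3 -> fork_pos = 6 + 3 = 9. Reached multiple(s) of 7: 7 -> fragment 1 completed (1 total).
Step 3: advance 1 -> fork_pos = 9 + 1 = 10. Next multiple of 7 is 14 (not reached); still 1 fragment(s).
Step 4: advance 13 -> fork_pos = 10 + 13 = 23. Reached multiple(s) of 7: 14, 21 -> fragments 2-3 completed (3 total).
3 fragment(s) completed, covering template[0:21] (3 x 7 = 21). The next fragment, fragment 4, covers template[21:28], so it starts at position 21.

Answer: 21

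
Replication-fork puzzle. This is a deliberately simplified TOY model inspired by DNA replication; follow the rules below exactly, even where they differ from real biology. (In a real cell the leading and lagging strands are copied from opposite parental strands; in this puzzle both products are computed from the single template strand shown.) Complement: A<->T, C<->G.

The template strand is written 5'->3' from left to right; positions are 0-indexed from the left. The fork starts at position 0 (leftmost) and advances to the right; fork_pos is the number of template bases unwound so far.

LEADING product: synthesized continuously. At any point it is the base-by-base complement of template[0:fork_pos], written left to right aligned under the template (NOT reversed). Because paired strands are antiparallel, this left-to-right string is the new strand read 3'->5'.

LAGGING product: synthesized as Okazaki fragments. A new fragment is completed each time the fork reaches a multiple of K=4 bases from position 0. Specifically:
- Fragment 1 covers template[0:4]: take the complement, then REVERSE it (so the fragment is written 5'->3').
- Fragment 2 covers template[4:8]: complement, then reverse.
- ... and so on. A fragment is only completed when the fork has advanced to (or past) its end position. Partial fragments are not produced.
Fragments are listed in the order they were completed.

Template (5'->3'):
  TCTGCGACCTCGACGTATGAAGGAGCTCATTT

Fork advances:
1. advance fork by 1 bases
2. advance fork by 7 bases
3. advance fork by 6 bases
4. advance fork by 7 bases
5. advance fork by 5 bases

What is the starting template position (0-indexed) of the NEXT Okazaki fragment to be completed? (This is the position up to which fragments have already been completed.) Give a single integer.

Answer: 24

Derivation:
Step 1: advance 1 -> fork_pos = 0 + 1 = 1. Next multiple of 4 is 4 (not reached); still 0 fragment(s).
Step 2: advance 7 -> fork_pos = 1 + 7 = 8. Reached multiple(s) of 4: 4, 8 -> fragments 1-2 completed (2 total).
Step 3: advance 6 -> fork_pos = 8 + 6 = 14. Reached multiple(s) of 4: 12 -> fragment 3 completed (3 total).
Step 4: advance 7 -> fork_pos = 14 + 7 = 21. Reached multiple(s) of 4: 16, 20 -> fragments 4-5 completed (5 total).
Step 5: advance 5 -> fork_pos = 21 + 5 = 26. Reached multiple(s) of 4: 24 -> fragment 6 completed (6 total).
6 fragment(s) completed, covering template[0:24] (6 x 4 = 24). The next fragment, fragment 7, covers template[24:28], so it starts at position 24.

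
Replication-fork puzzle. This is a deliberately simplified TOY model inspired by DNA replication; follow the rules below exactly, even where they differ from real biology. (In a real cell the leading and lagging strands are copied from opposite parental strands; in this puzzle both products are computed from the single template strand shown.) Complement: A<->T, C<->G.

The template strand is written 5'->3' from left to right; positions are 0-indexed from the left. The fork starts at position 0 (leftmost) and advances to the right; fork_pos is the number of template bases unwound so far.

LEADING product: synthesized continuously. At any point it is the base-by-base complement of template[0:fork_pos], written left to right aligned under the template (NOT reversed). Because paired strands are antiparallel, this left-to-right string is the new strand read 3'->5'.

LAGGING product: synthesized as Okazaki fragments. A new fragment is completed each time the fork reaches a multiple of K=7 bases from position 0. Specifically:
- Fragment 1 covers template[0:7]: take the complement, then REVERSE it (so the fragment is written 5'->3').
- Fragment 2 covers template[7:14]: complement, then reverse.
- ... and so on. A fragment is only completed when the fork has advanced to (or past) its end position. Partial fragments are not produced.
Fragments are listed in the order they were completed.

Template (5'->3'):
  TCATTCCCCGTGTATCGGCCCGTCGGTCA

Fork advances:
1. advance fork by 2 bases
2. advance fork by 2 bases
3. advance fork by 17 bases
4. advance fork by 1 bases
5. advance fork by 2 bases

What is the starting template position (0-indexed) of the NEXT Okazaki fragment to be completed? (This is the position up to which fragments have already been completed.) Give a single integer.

Step 1: advance 2 -> fork_pos = 0 + 2 = 2. Next multiple of 7 is 7 (not reached); still 0 fragment(s).
Step 2: advance 2 -> fork_pos = 2 + 2 = 4. Next multiple of 7 is 7 (not reached); still 0 fragment(s).
Step 3: advance 17 -> fork_pos = 4 + 17 = 21. Reached multiple(s) of 7: 7, 14, 21 -> fragments 1-3 completed (3 total).
Step 4: advance 1 -> fork_pos = 21 + 1 = 22. Next multiple of 7 is 28 (not reached); still 3 fragment(s).
Step 5: advance 2 -> fork_pos = 22 + 2 = 24. Next multiple of 7 is 28 (not reached); still 3 fragment(s).
3 fragment(s) completed, covering template[0:21] (3 x 7 = 21). The next fragment, fragment 4, covers template[21:28], so it starts at position 21.

Answer: 21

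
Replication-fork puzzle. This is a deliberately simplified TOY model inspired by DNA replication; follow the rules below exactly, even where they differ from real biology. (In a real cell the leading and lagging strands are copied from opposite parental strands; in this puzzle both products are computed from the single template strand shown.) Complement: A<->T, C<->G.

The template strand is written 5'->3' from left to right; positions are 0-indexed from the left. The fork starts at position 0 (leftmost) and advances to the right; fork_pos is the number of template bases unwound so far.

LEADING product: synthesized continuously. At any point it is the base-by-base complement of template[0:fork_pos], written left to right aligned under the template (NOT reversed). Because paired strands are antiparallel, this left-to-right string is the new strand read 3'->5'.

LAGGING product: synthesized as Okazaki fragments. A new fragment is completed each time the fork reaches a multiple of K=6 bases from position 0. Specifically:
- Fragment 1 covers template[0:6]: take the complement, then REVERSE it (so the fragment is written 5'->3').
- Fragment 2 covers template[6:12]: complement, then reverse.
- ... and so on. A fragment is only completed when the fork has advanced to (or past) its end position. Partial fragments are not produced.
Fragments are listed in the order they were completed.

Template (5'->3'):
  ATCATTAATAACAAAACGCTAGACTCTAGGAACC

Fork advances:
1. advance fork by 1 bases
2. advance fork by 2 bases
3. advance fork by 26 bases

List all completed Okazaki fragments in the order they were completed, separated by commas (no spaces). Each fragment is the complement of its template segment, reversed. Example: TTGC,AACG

Answer: AATGAT,GTTATT,CGTTTT,GTCTAG

Derivation:
Step 1: advance 1 -> fork_pos = 0 + 1 = 1. Next multiple of 6 is 6 (not reached); still 0 fragment(s).
Step 2: advance 2 -> fork_pos = 1 + 2 = 3. Next multiple of 6 is 6 (not reached); still 0 fragment(s).
Step 3: advance 26 -> fork_pos = 3 + 26 = 29. Reached multiple(s) of 6: 6, 12, 18, 24 -> fragments 1-4 completed (4 total).
Final fork_pos = 29, so 4 fragment(s) are complete. Build each: template segment -> complement -> reverse.
Fragment 1: template[0:6] = ATCATT -> complement TAGTAA -> reversed AATGAT
Fragment 2: template[6:12] = AATAAC -> complement TTATTG -> reversed GTTATT
Fragment 3: template[12:18] = AAAACG -> complement TTTTGC -> reversed CGTTTT
Fragment 4: template[18:24] = CTAGAC -> complement GATCTG -> reversed GTCTAG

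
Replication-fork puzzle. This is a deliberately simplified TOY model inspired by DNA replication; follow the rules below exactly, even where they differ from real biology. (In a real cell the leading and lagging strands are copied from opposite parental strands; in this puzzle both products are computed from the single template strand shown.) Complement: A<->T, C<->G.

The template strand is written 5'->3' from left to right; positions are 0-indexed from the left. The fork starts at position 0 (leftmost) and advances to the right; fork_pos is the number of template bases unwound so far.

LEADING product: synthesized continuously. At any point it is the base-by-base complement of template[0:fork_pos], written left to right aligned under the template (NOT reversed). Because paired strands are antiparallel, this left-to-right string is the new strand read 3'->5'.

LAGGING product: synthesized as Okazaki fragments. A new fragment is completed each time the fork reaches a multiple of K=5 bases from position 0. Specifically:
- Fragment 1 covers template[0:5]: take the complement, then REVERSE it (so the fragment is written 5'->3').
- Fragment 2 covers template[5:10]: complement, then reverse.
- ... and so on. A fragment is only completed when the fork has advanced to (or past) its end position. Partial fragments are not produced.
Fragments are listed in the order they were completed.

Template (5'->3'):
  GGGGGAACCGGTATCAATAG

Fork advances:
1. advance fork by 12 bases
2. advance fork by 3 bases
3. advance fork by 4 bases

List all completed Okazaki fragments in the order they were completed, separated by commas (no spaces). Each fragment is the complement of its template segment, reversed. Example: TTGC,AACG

Answer: CCCCC,CGGTT,GATAC

Derivation:
Step 1: advance 12 -> fork_pos = 0 + 12 = 12. Reached multiple(s) of 5: 5, 10 -> fragments 1-2 completed (2 total).
Step 2: advance 3 -> fork_pos = 12 + 3 = 15. Reached multiple(s) of 5: 15 -> fragment 3 completed (3 total).
Step 3: advance 4 -> fork_pos = 15 + 4 = 19. Next multiple of 5 is 20 (not reached); still 3 fragment(s).
Final fork_pos = 19, so 3 fragment(s) are complete. Build each: template segment -> complement -> reverse.
Fragment 1: template[0:5] = GGGGG -> complement CCCCC -> reversed CCCCC
Fragment 2: template[5:10] = AACCG -> complement TTGGC -> reversed CGGTT
Fragment 3: template[10:15] = GTATC -> complement CATAG -> reversed GATAC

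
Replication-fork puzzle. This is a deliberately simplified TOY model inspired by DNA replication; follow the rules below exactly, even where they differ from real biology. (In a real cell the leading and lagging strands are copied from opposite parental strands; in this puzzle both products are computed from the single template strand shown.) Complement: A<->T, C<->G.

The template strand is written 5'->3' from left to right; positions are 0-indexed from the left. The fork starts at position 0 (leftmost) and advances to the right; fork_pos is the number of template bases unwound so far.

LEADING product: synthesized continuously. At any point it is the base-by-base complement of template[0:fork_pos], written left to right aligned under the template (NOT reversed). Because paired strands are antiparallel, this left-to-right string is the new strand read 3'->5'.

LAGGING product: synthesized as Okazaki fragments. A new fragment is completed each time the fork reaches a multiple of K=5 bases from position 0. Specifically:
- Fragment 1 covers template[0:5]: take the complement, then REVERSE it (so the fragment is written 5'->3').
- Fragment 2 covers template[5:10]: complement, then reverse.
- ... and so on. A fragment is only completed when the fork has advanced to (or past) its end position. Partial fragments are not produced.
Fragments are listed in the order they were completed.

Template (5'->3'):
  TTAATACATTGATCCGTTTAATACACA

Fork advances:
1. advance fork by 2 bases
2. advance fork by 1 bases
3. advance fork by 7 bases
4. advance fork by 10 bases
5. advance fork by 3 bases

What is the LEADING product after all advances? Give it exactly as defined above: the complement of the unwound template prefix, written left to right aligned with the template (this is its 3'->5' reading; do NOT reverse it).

Answer: AATTATGTAACTAGGCAAATTAT

Derivation:
Step 1: advance 2 -> fork_pos = 0 + 2 = 2.
Step 2: advance 1 -> fork_pos = 2 + 1 = 3.
Step 3: advance 7 -> fork_pos = 3 + 7 = 10.
Step 4: advance 10 -> fork_pos = 10 + 10 = 20.
Step 5: advance 3 -> fork_pos = 20 + 3 = 23.
Unwound prefix: template[0:23] = TTAATACATTGATCCGTTTAATA
Complement it base by base (A<->T, C<->G), keeping left-to-right order:
  [0:5] TTAAT -> AATTA
  [5:10] ACATT -> TGTAA
  [10:15] GATCC -> CTAGG
  [15:20] GTTTA -> CAAAT
  [20:23] ATA -> TAT
Concatenate: AATTATGTAACTAGGCAAATTAT (length 23; written aligned with the template, i.e. 3'->5').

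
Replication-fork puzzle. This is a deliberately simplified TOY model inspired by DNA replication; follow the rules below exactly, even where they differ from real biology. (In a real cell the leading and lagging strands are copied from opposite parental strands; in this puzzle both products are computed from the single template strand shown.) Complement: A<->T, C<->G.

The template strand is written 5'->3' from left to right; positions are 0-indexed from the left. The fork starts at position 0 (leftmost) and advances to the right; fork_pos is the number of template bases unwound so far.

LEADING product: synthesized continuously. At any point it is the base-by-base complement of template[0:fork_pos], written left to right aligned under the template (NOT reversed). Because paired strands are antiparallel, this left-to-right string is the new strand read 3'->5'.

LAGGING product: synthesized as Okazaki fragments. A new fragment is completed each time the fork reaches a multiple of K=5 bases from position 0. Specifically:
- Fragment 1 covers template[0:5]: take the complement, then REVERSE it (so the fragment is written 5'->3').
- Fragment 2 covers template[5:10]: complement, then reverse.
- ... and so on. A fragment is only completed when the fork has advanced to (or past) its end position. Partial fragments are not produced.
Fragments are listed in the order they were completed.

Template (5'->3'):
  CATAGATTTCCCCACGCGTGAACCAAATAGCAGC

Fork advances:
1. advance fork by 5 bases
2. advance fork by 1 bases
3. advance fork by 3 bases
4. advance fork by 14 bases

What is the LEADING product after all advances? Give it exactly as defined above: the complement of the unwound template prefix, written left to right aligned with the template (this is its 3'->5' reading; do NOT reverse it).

Answer: GTATCTAAAGGGGTGCGCACTTG

Derivation:
Step 1: advance 5 -> fork_pos = 0 + 5 = 5.
Step 2: advance 1 -> fork_pos = 5 + 1 = 6.
Step 3: advance 3 -> fork_pos = 6 + 3 = 9.
Step 4: advance 14 -> fork_pos = 9 + 14 = 23.
Unwound prefix: template[0:23] = CATAGATTTCCCCACGCGTGAAC
Complement it base by base (A<->T, C<->G), keeping left-to-right order:
  [0:5] CATAG -> GTATC
  [5:10] ATTTC -> TAAAG
  [10:15] CCCAC -> GGGTG
  [15:20] GCGTG -> CGCAC
  [20:23] AAC -> TTG
Concatenate: GTATCTAAAGGGGTGCGCACTTG (length 23; written aligned with the template, i.e. 3'->5').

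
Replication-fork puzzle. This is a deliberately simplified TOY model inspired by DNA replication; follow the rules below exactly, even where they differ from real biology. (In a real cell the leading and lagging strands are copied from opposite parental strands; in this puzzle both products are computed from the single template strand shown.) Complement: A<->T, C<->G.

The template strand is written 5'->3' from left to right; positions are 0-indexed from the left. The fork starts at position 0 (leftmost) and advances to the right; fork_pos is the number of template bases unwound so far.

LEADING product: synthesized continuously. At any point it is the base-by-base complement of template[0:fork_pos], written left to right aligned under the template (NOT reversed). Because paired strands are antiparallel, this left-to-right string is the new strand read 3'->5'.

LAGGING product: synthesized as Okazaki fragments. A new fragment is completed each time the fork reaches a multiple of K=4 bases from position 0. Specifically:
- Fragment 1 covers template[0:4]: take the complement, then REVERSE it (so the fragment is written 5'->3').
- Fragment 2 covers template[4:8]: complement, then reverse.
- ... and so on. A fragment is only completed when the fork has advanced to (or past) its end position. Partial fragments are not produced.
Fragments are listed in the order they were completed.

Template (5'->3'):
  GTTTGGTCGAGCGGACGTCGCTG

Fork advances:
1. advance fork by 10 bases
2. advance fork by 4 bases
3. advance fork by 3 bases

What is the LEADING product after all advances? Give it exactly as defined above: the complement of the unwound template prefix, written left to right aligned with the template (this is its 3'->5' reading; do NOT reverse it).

Answer: CAAACCAGCTCGCCTGC

Derivation:
Step 1: advance 10 -> fork_pos = 0 + 10 = 10.
Step 2: advance 4 -> fork_pos = 10 + 4 = 14.
Step 3: advance 3 -> fork_pos = 14 + 3 = 17.
Unwound prefix: template[0:17] = GTTTGGTCGAGCGGACG
Complement it base by base (A<->T, C<->G), keeping left-to-right order:
  [0:5] GTTTG -> CAAAC
  [5:10] GTCGA -> CAGCT
  [10:15] GCGGA -> CGCCT
  [15:17] CG -> GC
Concatenate: CAAACCAGCTCGCCTGC (length 17; written aligned with the template, i.e. 3'->5').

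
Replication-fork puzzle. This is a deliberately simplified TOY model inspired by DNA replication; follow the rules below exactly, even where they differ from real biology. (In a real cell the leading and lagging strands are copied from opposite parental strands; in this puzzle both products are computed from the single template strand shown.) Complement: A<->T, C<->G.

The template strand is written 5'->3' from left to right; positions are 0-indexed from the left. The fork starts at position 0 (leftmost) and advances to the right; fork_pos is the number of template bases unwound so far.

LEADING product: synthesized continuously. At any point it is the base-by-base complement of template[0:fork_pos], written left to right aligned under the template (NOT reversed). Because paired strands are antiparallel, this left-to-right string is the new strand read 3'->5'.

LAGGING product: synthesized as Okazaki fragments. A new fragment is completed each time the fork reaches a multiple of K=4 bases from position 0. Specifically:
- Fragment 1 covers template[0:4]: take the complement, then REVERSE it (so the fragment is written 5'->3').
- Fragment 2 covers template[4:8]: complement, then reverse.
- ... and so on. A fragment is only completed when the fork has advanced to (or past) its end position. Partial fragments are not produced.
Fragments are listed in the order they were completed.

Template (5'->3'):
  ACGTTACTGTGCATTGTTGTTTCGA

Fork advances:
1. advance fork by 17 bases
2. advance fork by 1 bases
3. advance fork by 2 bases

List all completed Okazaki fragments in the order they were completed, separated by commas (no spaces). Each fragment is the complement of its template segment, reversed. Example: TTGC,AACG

Answer: ACGT,AGTA,GCAC,CAAT,ACAA

Derivation:
Step 1: advance 17 -> fork_pos = 0 + 17 = 17. Reached multiple(s) of 4: 4, 8, 12, 16 -> fragments 1-4 completed (4 total).
Step 2: advance 1 -> fork_pos = 17 + 1 = 18. Next multiple of 4 is 20 (not reached); still 4 fragment(s).
Step 3: advance 2 -> fork_pos = 18 + 2 = 20. Reached multiple(s) of 4: 20 -> fragment 5 completed (5 total).
Final fork_pos = 20, so 5 fragment(s) are complete. Build each: template segment -> complement -> reverse.
Fragment 1: template[0:4] = ACGT -> complement TGCA -> reversed ACGT
Fragment 2: template[4:8] = TACT -> complement ATGA -> reversed AGTA
Fragment 3: template[8:12] = GTGC -> complement CACG -> reversed GCAC
Fragment 4: template[12:16] = ATTG -> complement TAAC -> reversed CAAT
Fragment 5: template[16:20] = TTGT -> complement AACA -> reversed ACAA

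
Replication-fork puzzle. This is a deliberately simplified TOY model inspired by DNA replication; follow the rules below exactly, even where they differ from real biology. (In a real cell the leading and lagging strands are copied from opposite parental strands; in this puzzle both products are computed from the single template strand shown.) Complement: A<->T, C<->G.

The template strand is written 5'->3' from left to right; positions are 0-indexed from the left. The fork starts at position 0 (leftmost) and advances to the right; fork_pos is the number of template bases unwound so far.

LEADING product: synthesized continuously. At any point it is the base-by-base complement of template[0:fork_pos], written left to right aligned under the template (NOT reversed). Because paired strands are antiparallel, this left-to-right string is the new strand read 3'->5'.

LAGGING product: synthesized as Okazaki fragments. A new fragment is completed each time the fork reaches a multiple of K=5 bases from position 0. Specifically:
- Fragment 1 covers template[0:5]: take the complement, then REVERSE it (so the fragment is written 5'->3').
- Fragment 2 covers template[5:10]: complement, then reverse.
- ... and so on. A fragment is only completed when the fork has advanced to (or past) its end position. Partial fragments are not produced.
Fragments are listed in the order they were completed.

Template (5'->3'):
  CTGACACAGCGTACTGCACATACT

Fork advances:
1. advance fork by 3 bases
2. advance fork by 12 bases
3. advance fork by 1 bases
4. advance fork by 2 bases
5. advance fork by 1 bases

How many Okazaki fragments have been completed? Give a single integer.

Step 1: advance 3 -> fork_pos = 0 + 3 = 3. Next multiple of 5 is 5 (not reached); still 0 fragment(s).
Step 2: advance 12 -> fork_pos = 3 + 12 = 15. Reached multiple(s) of 5: 5, 10, 15 -> fragments 1-3 completed (3 total).
Step 3: advance 1 -> fork_pos = 15 + 1 = 16. Next multiple of 5 is 20 (not reached); still 3 fragment(s).
Step 4: advance 2 -> fork_pos = 16 + 2 = 18. Next multiple of 5 is 20 (not reached); still 3 fragment(s).
Step 5: advance 1 -> fork_pos = 18 + 1 = 19. Next multiple of 5 is 20 (not reached); still 3 fragment(s).
Check: final fork_pos = 19; the multiples of 5 that are <= 19 are 5..15 -> 19 // 5 = 3 completed fragment(s).

Answer: 3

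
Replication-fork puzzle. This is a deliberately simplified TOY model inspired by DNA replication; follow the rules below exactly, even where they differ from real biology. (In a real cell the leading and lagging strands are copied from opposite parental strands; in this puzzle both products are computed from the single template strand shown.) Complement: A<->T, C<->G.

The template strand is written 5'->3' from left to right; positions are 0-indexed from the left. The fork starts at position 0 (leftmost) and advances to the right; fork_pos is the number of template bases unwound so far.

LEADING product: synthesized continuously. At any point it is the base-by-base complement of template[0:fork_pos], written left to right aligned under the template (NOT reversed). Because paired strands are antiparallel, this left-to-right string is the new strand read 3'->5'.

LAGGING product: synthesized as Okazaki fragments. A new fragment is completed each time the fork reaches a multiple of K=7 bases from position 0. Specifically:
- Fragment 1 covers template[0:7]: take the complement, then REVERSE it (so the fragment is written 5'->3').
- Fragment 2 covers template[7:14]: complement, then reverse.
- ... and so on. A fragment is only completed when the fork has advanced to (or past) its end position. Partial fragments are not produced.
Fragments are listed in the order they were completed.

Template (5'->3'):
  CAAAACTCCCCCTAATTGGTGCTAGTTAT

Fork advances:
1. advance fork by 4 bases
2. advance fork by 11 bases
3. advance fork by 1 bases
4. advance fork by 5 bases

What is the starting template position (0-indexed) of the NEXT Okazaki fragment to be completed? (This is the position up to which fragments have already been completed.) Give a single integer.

Answer: 21

Derivation:
Step 1: advance 4 -> fork_pos = 0 + 4 = 4. Next multiple of 7 is 7 (not reached); still 0 fragment(s).
Step 2: advance 11 -> fork_pos = 4 + 11 = 15. Reached multiple(s) of 7: 7, 14 -> fragments 1-2 completed (2 total).
Step 3: advance 1 -> fork_pos = 15 + 1 = 16. Next multiple of 7 is 21 (not reached); still 2 fragment(s).
Step 4: advance 5 -> fork_pos = 16 + 5 = 21. Reached multiple(s) of 7: 21 -> fragment 3 completed (3 total).
3 fragment(s) completed, covering template[0:21] (3 x 7 = 21). The next fragment, fragment 4, covers template[21:28], so it starts at position 21.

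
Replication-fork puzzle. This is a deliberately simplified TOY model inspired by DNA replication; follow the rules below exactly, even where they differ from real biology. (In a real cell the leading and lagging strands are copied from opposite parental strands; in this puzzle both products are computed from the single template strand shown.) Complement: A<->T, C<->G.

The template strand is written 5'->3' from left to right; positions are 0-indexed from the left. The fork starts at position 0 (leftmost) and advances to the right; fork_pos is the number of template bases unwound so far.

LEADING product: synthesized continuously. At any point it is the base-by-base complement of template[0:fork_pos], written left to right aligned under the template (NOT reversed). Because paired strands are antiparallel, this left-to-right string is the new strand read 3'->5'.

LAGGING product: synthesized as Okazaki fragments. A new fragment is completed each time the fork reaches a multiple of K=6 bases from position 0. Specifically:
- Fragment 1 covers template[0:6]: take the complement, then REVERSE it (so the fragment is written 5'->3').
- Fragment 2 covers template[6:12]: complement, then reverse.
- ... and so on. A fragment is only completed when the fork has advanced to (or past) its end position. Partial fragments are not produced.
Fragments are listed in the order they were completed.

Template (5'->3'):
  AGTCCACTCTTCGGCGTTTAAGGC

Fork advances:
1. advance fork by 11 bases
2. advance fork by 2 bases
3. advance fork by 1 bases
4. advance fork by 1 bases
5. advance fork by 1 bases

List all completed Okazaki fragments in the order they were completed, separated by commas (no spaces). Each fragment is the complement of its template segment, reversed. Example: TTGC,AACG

Step 1: advance 11 -> fork_pos = 0 + 11 = 11. Reached multiple(s) of 6: 6 -> fragment 1 completed (1 total).
Step 2: advance 2 -> fork_pos = 11 + 2 = 13. Reached multiple(s) of 6: 12 -> fragment 2 completed (2 total).
Step 3: advance 1 -> fork_pos = 13 + 1 = 14. Next multiple of 6 is 18 (not reached); still 2 fragment(s).
Step 4: advance 1 -> fork_pos = 14 + 1 = 15. Next multiple of 6 is 18 (not reached); still 2 fragment(s).
Step 5: advance 1 -> fork_pos = 15 + 1 = 16. Next multiple of 6 is 18 (not reached); still 2 fragment(s).
Final fork_pos = 16, so 2 fragment(s) are complete. Build each: template segment -> complement -> reverse.
Fragment 1: template[0:6] = AGTCCA -> complement TCAGGT -> reversed TGGACT
Fragment 2: template[6:12] = CTCTTC -> complement GAGAAG -> reversed GAAGAG

Answer: TGGACT,GAAGAG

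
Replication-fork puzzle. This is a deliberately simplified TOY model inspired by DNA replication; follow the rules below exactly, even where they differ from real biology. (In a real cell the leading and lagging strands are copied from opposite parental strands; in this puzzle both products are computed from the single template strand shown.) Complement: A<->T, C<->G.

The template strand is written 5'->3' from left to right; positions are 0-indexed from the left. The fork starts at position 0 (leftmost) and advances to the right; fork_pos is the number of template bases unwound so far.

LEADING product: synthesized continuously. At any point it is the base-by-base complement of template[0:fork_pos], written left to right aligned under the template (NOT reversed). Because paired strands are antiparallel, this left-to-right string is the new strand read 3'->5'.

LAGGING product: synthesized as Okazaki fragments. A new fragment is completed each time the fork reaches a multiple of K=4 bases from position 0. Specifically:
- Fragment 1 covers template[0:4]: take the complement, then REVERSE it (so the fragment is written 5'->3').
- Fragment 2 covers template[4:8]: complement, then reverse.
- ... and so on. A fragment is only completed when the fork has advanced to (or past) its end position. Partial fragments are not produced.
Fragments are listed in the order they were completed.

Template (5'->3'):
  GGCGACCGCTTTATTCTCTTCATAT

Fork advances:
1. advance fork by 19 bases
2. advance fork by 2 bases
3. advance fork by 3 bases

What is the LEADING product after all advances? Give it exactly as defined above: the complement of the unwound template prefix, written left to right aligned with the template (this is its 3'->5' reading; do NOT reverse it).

Answer: CCGCTGGCGAAATAAGAGAAGTAT

Derivation:
Step 1: advance 19 -> fork_pos = 0 + 19 = 19.
Step 2: advance 2 -> fork_pos = 19 + 2 = 21.
Step 3: advance 3 -> fork_pos = 21 + 3 = 24.
Unwound prefix: template[0:24] = GGCGACCGCTTTATTCTCTTCATA
Complement it base by base (A<->T, C<->G), keeping left-to-right order:
  [0:5] GGCGA -> CCGCT
  [5:10] CCGCT -> GGCGA
  [10:15] TTATT -> AATAA
  [15:20] CTCTT -> GAGAA
  [20:24] CATA -> GTAT
Concatenate: CCGCTGGCGAAATAAGAGAAGTAT (length 24; written aligned with the template, i.e. 3'->5').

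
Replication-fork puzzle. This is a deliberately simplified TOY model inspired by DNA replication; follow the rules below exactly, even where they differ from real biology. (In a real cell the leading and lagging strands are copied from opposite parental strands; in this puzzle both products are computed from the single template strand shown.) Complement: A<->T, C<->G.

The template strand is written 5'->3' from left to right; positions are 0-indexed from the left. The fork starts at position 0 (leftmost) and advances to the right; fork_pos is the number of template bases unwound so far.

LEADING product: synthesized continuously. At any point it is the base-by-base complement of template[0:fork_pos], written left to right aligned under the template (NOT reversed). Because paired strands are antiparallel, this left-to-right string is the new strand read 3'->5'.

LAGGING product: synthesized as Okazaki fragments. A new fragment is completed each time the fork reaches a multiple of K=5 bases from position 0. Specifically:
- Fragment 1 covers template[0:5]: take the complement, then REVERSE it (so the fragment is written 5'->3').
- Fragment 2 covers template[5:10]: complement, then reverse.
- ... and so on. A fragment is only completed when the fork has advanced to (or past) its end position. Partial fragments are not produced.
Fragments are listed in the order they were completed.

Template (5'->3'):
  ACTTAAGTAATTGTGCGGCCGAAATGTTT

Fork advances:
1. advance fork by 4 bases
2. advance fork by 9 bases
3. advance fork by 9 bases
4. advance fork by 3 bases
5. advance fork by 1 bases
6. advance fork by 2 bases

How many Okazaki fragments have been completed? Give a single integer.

Step 1: advance 4 -> fork_pos = 0 + 4 = 4. Next multiple of 5 is 5 (not reached); still 0 fragment(s).
Step 2: advance 9 -> fork_pos = 4 + 9 = 13. Reached multiple(s) of 5: 5, 10 -> fragments 1-2 completed (2 total).
Step 3: advance 9 -> fork_pos = 13 + 9 = 22. Reached multiple(s) of 5: 15, 20 -> fragments 3-4 completed (4 total).
Step 4: advance 3 -> fork_pos = 22 + 3 = 25. Reached multiple(s) of 5: 25 -> fragment 5 completed (5 total).
Step 5: advance 1 -> fork_pos = 25 + 1 = 26. Next multiple of 5 is 30 (not reached); still 5 fragment(s).
Step 6: advance 2 -> fork_pos = 26 + 2 = 28. Next multiple of 5 is 30 (not reached); still 5 fragment(s).
Check: final fork_pos = 28; the multiples of 5 that are <= 28 are 5..25 -> 28 // 5 = 5 completed fragment(s).

Answer: 5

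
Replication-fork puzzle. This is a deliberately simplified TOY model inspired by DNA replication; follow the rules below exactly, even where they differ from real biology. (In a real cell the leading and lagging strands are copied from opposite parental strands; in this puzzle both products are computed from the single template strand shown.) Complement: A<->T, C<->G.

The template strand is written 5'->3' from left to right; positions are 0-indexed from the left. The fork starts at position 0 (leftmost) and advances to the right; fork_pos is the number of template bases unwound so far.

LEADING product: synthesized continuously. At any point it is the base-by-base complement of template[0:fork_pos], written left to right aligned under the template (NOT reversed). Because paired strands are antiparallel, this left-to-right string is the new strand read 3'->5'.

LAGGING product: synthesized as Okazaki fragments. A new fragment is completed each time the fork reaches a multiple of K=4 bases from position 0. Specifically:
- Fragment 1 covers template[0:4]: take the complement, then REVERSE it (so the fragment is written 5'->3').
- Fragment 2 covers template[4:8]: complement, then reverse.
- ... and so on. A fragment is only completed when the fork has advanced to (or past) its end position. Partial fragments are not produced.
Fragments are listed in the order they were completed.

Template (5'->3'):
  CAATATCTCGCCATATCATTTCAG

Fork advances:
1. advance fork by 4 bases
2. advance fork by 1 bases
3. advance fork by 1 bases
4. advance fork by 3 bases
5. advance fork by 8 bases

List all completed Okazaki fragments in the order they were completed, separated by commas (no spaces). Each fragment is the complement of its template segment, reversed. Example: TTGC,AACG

Step 1: advance 4 -> fork_pos = 0 + 4 = 4. Reached multiple(s) of 4: 4 -> fragment 1 completed (1 total).
Step 2: advance 1 -> fork_pos = 4 + 1 = 5. Next multiple of 4 is 8 (not reached); still 1 fragment(s).
Step 3: advance 1 -> fork_pos = 5 + 1 = 6. Next multiple of 4 is 8 (not reached); still 1 fragment(s).
Step 4: advance 3 -> fork_pos = 6 + 3 = 9. Reached multiple(s) of 4: 8 -> fragment 2 completed (2 total).
Step 5: advance 8 -> fork_pos = 9 + 8 = 17. Reached multiple(s) of 4: 12, 16 -> fragments 3-4 completed (4 total).
Final fork_pos = 17, so 4 fragment(s) are complete. Build each: template segment -> complement -> reverse.
Fragment 1: template[0:4] = CAAT -> complement GTTA -> reversed ATTG
Fragment 2: template[4:8] = ATCT -> complement TAGA -> reversed AGAT
Fragment 3: template[8:12] = CGCC -> complement GCGG -> reversed GGCG
Fragment 4: template[12:16] = ATAT -> complement TATA -> reversed ATAT

Answer: ATTG,AGAT,GGCG,ATAT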